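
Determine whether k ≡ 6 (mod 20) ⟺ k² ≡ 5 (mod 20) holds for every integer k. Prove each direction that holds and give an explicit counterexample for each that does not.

[⇒] This fails: take k = 6. Then 6 ≡ 6 (mod 20), but 6² = 36 ≡ 16 (mod 20), not 5.

[⇐] This fails: take k = 5. Then 5² = 25 ≡ 5 (mod 20), yet 5 ≡ 5 (mod 20), not 6.

Neither direction holds.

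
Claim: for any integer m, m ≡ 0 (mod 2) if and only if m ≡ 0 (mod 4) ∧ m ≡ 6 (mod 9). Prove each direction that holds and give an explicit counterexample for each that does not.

The forward direction fails; the converse holds.

Forward direction. This fails: m = 0 gives 0 ≡ 0 (mod 2) but 0 ≡ 0 (mod 9), so the conjunction on the right does not hold.

Converse. If m ≡ 0 (mod 4) and m ≡ 6 (mod 9), then by the Chinese remainder theorem m ≡ 24 (mod 36). Since 24 ≡ 0 (mod 2) and 2 ∣ 36, we get m ≡ 0 (mod 2).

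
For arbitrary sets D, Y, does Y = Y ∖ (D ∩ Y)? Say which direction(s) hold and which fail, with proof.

(⊆) fails; (⊇) holds.

(⟹) This inclusion fails. Take D = {1}, Y = {1}; then 1 ∈ Y but 1 ∉ Y ∖ (D ∩ Y).

(⟸) Let x ∈ Y ∖ (D ∩ Y). Then x ∈ Y and x ∉ D, from which x ∈ Y.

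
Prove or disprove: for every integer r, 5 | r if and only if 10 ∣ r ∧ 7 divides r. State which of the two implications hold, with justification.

(⟹) This fails: take r = 5. Certainly 5 ∣ 5, but 10 ∤ 5.

(⟸) Suppose 10 ∣ r and 7 ∣ r. Any common multiple of 10 and 7 is a multiple of their lcm; here gcd(10, 7) = 1, so lcm(10, 7) = 10·7 = 70, so 70 ∣ r. Since 5 ∣ 70, it follows that 5 ∣ r.

Only the reverse direction holds.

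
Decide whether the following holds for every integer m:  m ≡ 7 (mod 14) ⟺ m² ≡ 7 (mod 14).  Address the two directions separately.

(→) Suppose m ≡ 7 (mod 14). Write m = 14j + 7. Then (14j + 7)² = 196j² + 196j + 49 = 14(14j² + 14j + 3) + 7, so m² ≡ 7 (mod 14).

(←) Conversely, suppose m² ≡ 7 (mod 14). The only residue r in {0, …, 13} with r² ≡ 7 (mod 14) is r = 7, so m ≡ 7 (mod 14).

Both directions hold.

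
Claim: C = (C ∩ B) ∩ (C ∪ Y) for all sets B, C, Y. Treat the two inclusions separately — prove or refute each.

(⊆) fails; (⊇) holds.

(⊆) This inclusion fails. Take B = ∅, C = {1}, Y = ∅; then 1 ∈ C but 1 ∉ (C ∩ B) ∩ (C ∪ Y).

(⊇) Let x ∈ (C ∩ B) ∩ (C ∪ Y). Then either x ∈ B ∩ C and x ∉ Y; or x ∈ B ∩ C ∩ Y. In each case x ∈ C, so (C ∩ B) ∩ (C ∪ Y) ⊆ C.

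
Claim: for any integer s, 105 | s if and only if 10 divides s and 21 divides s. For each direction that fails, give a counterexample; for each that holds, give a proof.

Only the converse holds.

[⇒] This fails: take s = 105. Certainly 105 ∣ 105, but 10 ∤ 105.

[⇐] Suppose 10 ∣ s and 21 ∣ s. Any common multiple of 10 and 21 is a multiple of their lcm; here gcd(10, 21) = 1, so lcm(10, 21) = 10·21 = 210, so 210 ∣ s. Since 105 ∣ 210, it follows that 105 ∣ s.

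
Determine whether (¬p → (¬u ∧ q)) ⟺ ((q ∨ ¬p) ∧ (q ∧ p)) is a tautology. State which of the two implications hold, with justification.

(⇐) Assume the antecedent. If p is true, ¬p → (¬u ∧ q) reduces to true regardless of the other variables. If p is false, the antecedent cannot hold. Either way ¬p → (¬u ∧ q) holds.

(⇒) This fails. Under p = T, u = F, q = F, the left side is true but the right side is false.

The forward direction fails; the converse holds.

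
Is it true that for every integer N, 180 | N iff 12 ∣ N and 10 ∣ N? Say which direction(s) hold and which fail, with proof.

(→) If 180 ∣ N, write N = 180q. Since 180 = 15·12, N = 12·(15q), so 12 ∣ N; and since 180 = 18·10, N = 10·(18q), so 10 ∣ N.

(←) This fails: take N = 60. Both 12 ∣ 60 and 10 ∣ 60, yet 60 is not a multiple of 180 (since 60 = 0·180 + 60), so 180 ∤ 60.

(⇒) holds; (⇐) fails.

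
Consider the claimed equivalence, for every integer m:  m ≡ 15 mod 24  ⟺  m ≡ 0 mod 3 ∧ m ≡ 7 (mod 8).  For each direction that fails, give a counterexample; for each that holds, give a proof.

Both implications hold.

(←) If m ≡ 0 (mod 3) and m ≡ 7 (mod 8), then by the Chinese remainder theorem m ≡ 15 (mod 24). This is exactly m ≡ 15 (mod 24).

(→) Suppose m ≡ 15 (mod 24); write m = 24j + 15. Since 3 ∣ 24, reducing mod 3 gives m ≡ 15 ≡ 0 (mod 3); since 8 ∣ 24, reducing mod 8 gives m ≡ 15 ≡ 7 (mod 8).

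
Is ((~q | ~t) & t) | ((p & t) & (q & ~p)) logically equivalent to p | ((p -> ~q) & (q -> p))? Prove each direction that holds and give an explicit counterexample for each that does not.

Only the forward direction holds.

(⇒) Assume the antecedent. If q is true, the antecedent cannot hold. If q is false, p | ((p -> ~q) & (q -> p)) reduces to true regardless of the other variables. Either way p | ((p -> ~q) & (q -> p)) holds.

(⇐) This fails. Under q = F, t = F, p = F, the left side is false but the right side is true.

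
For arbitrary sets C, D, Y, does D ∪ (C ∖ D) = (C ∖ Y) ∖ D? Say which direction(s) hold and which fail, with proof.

Forward inclusion. This inclusion fails. Take C = ∅, D = {1}, Y = ∅; then 1 ∈ D ∪ (C ∖ D) but 1 ∉ (C ∖ Y) ∖ D.

Reverse inclusion. Let x ∈ (C ∖ Y) ∖ D. Then x ∈ C and x ∉ D, Y, from which x ∈ D ∪ (C ∖ D).

(⊆) fails; (⊇) holds.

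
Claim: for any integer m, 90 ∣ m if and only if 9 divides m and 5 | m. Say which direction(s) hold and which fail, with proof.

Forward direction. If 90 ∣ m, write m = 90q. Since 90 = 10·9, m = 9·(10q), so 9 ∣ m; and since 90 = 18·5, m = 5·(18q), so 5 ∣ m.

Converse. This fails: take m = 45. Both 9 ∣ 45 and 5 ∣ 45, yet 45 is not a multiple of 90 (since 45 = 0·90 + 45), so 90 ∤ 45.

(⇒) holds; (⇐) fails.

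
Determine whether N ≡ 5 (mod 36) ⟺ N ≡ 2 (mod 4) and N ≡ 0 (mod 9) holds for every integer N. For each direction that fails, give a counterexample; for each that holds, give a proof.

Forward direction. This fails: N = 5 gives 5 ≡ 5 (mod 36) but 5 ≡ 1 (mod 4), so the conjunction on the right does not hold.

Converse. This fails: N = 18 satisfies both congruences on the right (18 ≡ 2 mod 4 and 18 ≡ 0 mod 9) yet 18 ≡ 18 (mod 36), not 5.

(⇒) fails and (⇐) fails.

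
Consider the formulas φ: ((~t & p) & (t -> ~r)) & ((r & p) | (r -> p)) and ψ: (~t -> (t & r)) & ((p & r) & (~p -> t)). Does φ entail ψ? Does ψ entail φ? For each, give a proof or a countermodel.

Neither implication holds.

(⇒) This fails. Under t = F, r = F, p = T, the left side is true but the right side is false.

(⇐) This fails. Under t = T, r = T, p = T, the left side is false but the right side is true.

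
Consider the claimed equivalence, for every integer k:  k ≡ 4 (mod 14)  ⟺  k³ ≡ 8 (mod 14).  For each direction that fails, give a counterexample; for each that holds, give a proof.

(→) Suppose k ≡ 4 (mod 14). Write k = 14j + 4. Then (14j + 4)³ = 2744j³ + 2352j² + 672j + 64 = 14(196j³ + 168j² + 48j + 4) + 8, so k³ ≡ 8 (mod 14).

(←) This fails: take k = 2. Then 2³ = 8 ≡ 8 (mod 14), yet 2 ≡ 2 (mod 14), not 4.

Only the forward implication holds.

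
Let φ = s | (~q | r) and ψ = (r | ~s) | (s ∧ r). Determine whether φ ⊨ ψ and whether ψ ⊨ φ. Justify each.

Forward direction. This fails. Under r = F, q = F, s = T, the left side is true but the right side is false.

Converse. This fails. Under r = F, q = T, s = F, the left side is false but the right side is true.

Neither direction holds.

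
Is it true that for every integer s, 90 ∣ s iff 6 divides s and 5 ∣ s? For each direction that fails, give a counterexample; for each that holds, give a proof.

[⇒] If 90 ∣ s, write s = 90q. Since 90 = 15·6, s = 6·(15q), so 6 ∣ s; and since 90 = 18·5, s = 5·(18q), so 5 ∣ s.

[⇐] This fails: take s = 30. Both 6 ∣ 30 and 5 ∣ 30, yet 30 is not a multiple of 90 (since 30 = 0·90 + 30), so 90 ∤ 30.

Not equivalent: only (⇒) holds.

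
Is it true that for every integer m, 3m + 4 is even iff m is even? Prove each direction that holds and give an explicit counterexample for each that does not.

Both implications hold.

(⇐) Suppose m is even; write m = 2j. Then 3m + 4 = 3·(2j) + 4 = 2·3j + 4, which is even.

(⇒) Suppose 3m + 4 is even. Since 3 is odd, 3m and m have the same parity, so 3m + 4 ≡ m + 4 (mod 2). As 4 is even, 3m + 4 is even exactly when m is even. Thus m is even.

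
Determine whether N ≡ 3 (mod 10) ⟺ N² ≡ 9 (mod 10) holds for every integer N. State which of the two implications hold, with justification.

Only the forward direction holds.

[⇐] This fails: take N = 7. Then 7² = 49 ≡ 9 (mod 10), yet 7 ≡ 7 (mod 10), not 3.

[⇒] Suppose N ≡ 3 (mod 10). Write N = 10j + 3. Then (10j + 3)² = 100j² + 60j + 9 = 10(10j² + 6j) + 9, so N² ≡ 9 (mod 10).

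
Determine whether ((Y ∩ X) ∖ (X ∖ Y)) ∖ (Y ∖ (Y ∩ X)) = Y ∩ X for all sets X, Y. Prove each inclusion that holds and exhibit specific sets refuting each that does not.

(⊇) Let x ∈ Y ∩ X. Then x ∈ X ∩ Y, from which x ∈ ((Y ∩ X) ∖ (X ∖ Y)) ∖ (Y ∖ (Y ∩ X)).

(⊆) Let x ∈ ((Y ∩ X) ∖ (X ∖ Y)) ∖ (Y ∖ (Y ∩ X)). Then x ∈ X ∩ Y, from which x ∈ Y ∩ X.

Both inclusions hold.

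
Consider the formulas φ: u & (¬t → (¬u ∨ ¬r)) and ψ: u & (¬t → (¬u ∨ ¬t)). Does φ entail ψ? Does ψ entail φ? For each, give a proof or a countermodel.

(⇒) Assume the antecedent. If u is true, u & (¬t → (¬u ∨ ¬t)) reduces to true regardless of the other variables. If u is false, the antecedent cannot hold. Either way u & (¬t → (¬u ∨ ¬t)) holds.

(⇐) This fails. Under u = T, r = T, t = F, the left side is false but the right side is true.

Not equivalent: only (⇒) holds.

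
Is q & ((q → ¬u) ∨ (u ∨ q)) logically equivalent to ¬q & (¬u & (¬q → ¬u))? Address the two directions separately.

(→) This fails. Under q = T, u = F, the left side is true but the right side is false.

(←) This fails. Under q = F, u = F, the left side is false but the right side is true.

Neither implication holds.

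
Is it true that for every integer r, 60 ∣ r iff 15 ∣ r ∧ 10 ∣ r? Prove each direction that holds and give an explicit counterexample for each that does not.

The forward direction holds; the converse fails.

Converse. This fails: take r = 30. Both 15 ∣ 30 and 10 ∣ 30, yet 30 is not a multiple of 60 (since 30 = 0·60 + 30), so 60 ∤ 30.

Forward direction. If 60 ∣ r, write r = 60q. Since 60 = 4·15, r = 15·(4q), so 15 ∣ r; and since 60 = 6·10, r = 10·(6q), so 10 ∣ r.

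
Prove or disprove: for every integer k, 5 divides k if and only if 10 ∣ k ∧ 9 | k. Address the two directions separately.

Only the reverse direction holds.

(→) This fails: take k = 5. Certainly 5 ∣ 5, but 10 ∤ 5.

(←) Suppose 10 ∣ k and 9 ∣ k. Any common multiple of 10 and 9 is a multiple of their lcm; here gcd(10, 9) = 1, so lcm(10, 9) = 10·9 = 90, so 90 ∣ k. Since 5 ∣ 90, it follows that 5 ∣ k.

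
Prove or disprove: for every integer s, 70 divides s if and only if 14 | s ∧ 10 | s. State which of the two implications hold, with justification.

(⟹) If 70 ∣ s, write s = 70q. Since 70 = 5·14, s = 14·(5q), so 14 ∣ s; and since 70 = 7·10, s = 10·(7q), so 10 ∣ s.

(⟸) Suppose 14 ∣ s and 10 ∣ s. Any common multiple of 14 and 10 is a multiple of their lcm; here lcm(14, 10) = 14·10/gcd(14, 10) = 140/2 = 70, so 70 ∣ s.

Both directions hold; the statement is true.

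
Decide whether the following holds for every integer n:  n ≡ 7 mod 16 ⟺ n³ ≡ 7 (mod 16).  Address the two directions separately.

(⇒) Suppose n ≡ 7 mod 16. Write n = 16j + 7. Then (16j + 7)³ = 4096j³ + 5376j² + 2352j + 343 = 16(256j³ + 336j² + 147j + 21) + 7, so n³ ≡ 7 (mod 16).

(⇐) Conversely, suppose n³ ≡ 7 (mod 16). The only residue r in {0, …, 15} with r³ ≡ 7 (mod 16) is r = 7, so n ≡ 7 (mod 16).

Equivalent; both directions hold.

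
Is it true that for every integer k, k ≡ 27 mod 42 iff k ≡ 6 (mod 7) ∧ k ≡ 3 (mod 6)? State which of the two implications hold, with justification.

(⟹) Suppose k ≡ 27 (mod 42); write k = 42j + 27. Since 7 ∣ 42, reducing mod 7 gives k ≡ 27 ≡ 6 (mod 7); since 6 ∣ 42, reducing mod 6 gives k ≡ 27 ≡ 3 (mod 6).

(⟸) Conversely, if k ≡ 6 (mod 7) and k ≡ 3 (mod 6), then by the Chinese remainder theorem k ≡ 27 (mod 42). This is exactly k ≡ 27 (mod 42).

Both implications hold.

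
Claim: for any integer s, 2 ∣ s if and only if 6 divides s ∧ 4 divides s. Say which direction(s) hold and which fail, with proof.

(⇒) fails; (⇐) holds.

(⇒) This fails: take s = 2. Certainly 2 ∣ 2, but 6 ∤ 2.

(⇐) Suppose 6 ∣ s and 4 ∣ s. Any common multiple of 6 and 4 is a multiple of their lcm; here lcm(6, 4) = 6·4/gcd(6, 4) = 24/2 = 12, so 12 ∣ s. Since 2 ∣ 12, it follows that 2 ∣ s.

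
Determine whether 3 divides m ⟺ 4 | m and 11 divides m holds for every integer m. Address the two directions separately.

(→) This fails: take m = 3. Certainly 3 ∣ 3, but 4 ∤ 3.

(←) This fails: take m = 44. Both 4 ∣ 44 and 11 ∣ 44, yet 44 is not a multiple of 3 (since 44 = 14·3 + 2), so 3 ∤ 44.

Neither direction holds.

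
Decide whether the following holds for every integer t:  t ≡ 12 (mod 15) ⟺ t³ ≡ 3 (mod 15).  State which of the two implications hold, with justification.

Both directions hold; the statement is true.

Converse. Suppose t³ ≡ 3 (mod 15). The only residue r in {0, …, 14} with r³ ≡ 3 (mod 15) is r = 12, so t ≡ 12 (mod 15).

Forward direction. Suppose t ≡ 12 (mod 15). Write t = 15j + 12. Then (15j + 12)³ = 3375j³ + 8100j² + 6480j + 1728 = 15(225j³ + 540j² + 432j + 115) + 3, so t³ ≡ 3 (mod 15).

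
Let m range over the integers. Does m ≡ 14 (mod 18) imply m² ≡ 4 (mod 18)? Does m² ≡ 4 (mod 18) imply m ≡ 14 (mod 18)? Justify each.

Neither implication holds.

(→) This fails: take m = 14. Then 14 ≡ 14 (mod 18), but 14² = 196 ≡ 16 (mod 18), not 4.

(←) This fails: take m = 2. Then 2² = 4 ≡ 4 (mod 18), yet 2 ≡ 2 (mod 18), not 14.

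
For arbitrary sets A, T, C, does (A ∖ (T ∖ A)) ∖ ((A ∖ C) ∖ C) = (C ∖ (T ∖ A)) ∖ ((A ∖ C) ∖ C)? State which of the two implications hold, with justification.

Forward inclusion. Let x ∈ (A ∖ (T ∖ A)) ∖ ((A ∖ C) ∖ C). Then either x ∈ A ∩ C and x ∉ T; or x ∈ A ∩ T ∩ C. In each case x ∈ (C ∖ (T ∖ A)) ∖ ((A ∖ C) ∖ C), so (A ∖ (T ∖ A)) ∖ ((A ∖ C) ∖ C) ⊆ (C ∖ (T ∖ A)) ∖ ((A ∖ C) ∖ C).

Reverse inclusion. This inclusion fails. Take A = ∅, T = ∅, C = {1}; then 1 ∈ (C ∖ (T ∖ A)) ∖ ((A ∖ C) ∖ C) but 1 ∉ (A ∖ (T ∖ A)) ∖ ((A ∖ C) ∖ C).

Only the forward inclusion holds.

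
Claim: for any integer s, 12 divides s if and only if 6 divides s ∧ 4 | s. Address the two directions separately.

Converse. Suppose 6 ∣ s and 4 ∣ s. Any common multiple of 6 and 4 is a multiple of their lcm; here lcm(6, 4) = 6·4/gcd(6, 4) = 24/2 = 12, so 12 ∣ s.

Forward direction. If 12 ∣ s, write s = 12q. Since 12 = 2·6, s = 6·(2q), so 6 ∣ s; and since 12 = 3·4, s = 4·(3q), so 4 ∣ s.

Equivalent; both directions hold.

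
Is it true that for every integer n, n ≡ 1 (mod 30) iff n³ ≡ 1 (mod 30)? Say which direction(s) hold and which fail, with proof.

(⇒) Suppose n ≡ 1 (mod 30). Write n = 30j + 1. Then (30j + 1)³ = 27000j³ + 2700j² + 90j + 1 = 30(900j³ + 90j² + 3j) + 1, so n³ ≡ 1 (mod 30).

(⇐) Conversely, suppose n³ ≡ 1 (mod 30). The only residue r in {0, …, 29} with r³ ≡ 1 (mod 30) is r = 1, so n ≡ 1 (mod 30).

The biconditional holds.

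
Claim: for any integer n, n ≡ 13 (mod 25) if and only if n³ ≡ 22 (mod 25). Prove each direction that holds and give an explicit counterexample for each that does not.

Forward direction. Suppose n ≡ 13 (mod 25). Write n = 25j + 13. Then (25j + 13)³ = 15625j³ + 24375j² + 12675j + 2197 = 25(625j³ + 975j² + 507j + 87) + 22, so n³ ≡ 22 (mod 25).

Converse. Suppose n³ ≡ 22 (mod 25). The only residue r in {0, …, 24} with r³ ≡ 22 (mod 25) is r = 13, so n ≡ 13 (mod 25).

Both directions hold.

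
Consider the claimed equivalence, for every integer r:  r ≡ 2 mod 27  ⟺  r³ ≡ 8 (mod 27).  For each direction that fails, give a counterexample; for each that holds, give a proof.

The forward direction holds; the converse fails.

[⇒] Suppose r ≡ 2 mod 27. Write r = 27j + 2. Then (27j + 2)³ = 19683j³ + 4374j² + 324j + 8 = 27(729j³ + 162j² + 12j) + 8, so r³ ≡ 8 (mod 27).

[⇐] This fails: take r = 11. Then 11³ = 1331 ≡ 8 (mod 27), yet 11 ≡ 11 (mod 27), not 2.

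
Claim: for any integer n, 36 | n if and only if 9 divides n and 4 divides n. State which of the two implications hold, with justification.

(→) If 36 ∣ n, write n = 36q. Since 36 = 4·9, n = 9·(4q), so 9 ∣ n; and since 36 = 9·4, n = 4·(9q), so 4 ∣ n.

(←) Suppose 9 ∣ n and 4 ∣ n. Any common multiple of 9 and 4 is a multiple of their lcm; here gcd(9, 4) = 1, so lcm(9, 4) = 9·4 = 36, so 36 ∣ n.

Both directions hold.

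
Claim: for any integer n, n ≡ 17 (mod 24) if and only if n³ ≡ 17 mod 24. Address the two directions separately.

The biconditional holds.

[⇐] Suppose n³ ≡ 17 (mod 24). The only residue r in {0, …, 23} with r³ ≡ 17 (mod 24) is r = 17, so n ≡ 17 (mod 24).

[⇒] Suppose n ≡ 17 (mod 24). Write n = 24j + 17. Then (24j + 17)³ = 13824j³ + 29376j² + 20808j + 4913 = 24(576j³ + 1224j² + 867j + 204) + 17, so n³ ≡ 17 (mod 24).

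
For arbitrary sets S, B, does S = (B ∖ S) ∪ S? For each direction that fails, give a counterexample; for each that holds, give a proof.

Only the forward inclusion holds.

Forward inclusion. Let x ∈ S. Then either x ∈ S and x ∉ B; or x ∈ S ∩ B. In each case x ∈ (B ∖ S) ∪ S, so S ⊆ (B ∖ S) ∪ S.

Reverse inclusion. This inclusion fails. Take S = ∅, B = {1}; then 1 ∈ (B ∖ S) ∪ S but 1 ∉ S.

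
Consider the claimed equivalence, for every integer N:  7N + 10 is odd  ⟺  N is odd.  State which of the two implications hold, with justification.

The biconditional holds.

(⟹) Suppose 7N + 10 is odd. Since 7 is odd, 7N and N have the same parity, so 7N + 10 ≡ N + 10 (mod 2). As 10 is even, 7N + 10 is odd exactly when N is odd. Thus N is odd.

(⟸) Conversely, suppose N is odd; write N = 2j + 1. Then 7N + 10 = 7·(2j + 1) + 10 = 2·7j + 17, which is odd.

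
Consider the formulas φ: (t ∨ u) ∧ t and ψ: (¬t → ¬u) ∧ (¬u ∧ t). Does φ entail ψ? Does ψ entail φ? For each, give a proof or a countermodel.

(←) Assume the antecedent. If t is true, (t ∨ u) ∧ t reduces to true regardless of the other variables. If t is false, the antecedent cannot hold. Either way (t ∨ u) ∧ t holds.

(→) This fails. Under t = T, u = T, the left side is true but the right side is false.

Only the reverse direction holds.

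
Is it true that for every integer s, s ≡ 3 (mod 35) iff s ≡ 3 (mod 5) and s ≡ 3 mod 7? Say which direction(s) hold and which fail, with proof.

Forward direction. Suppose s ≡ 3 (mod 35); write s = 35j + 3. Since 5 ∣ 35, reducing mod 5 gives s ≡ 3 (mod 5); since 7 ∣ 35, reducing mod 7 gives s ≡ 3 (mod 7).

Converse. If s ≡ 3 (mod 5) and s ≡ 3 (mod 7), then by the Chinese remainder theorem s ≡ 3 (mod 35). This is exactly s ≡ 3 (mod 35).

Both directions hold.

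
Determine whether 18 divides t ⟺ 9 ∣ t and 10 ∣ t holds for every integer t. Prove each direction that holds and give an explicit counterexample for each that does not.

(⇒) fails; (⇐) holds.

(⟸) Suppose 9 ∣ t and 10 ∣ t. Any common multiple of 9 and 10 is a multiple of their lcm; here gcd(9, 10) = 1, so lcm(9, 10) = 9·10 = 90, so 90 ∣ t. Since 18 ∣ 90, it follows that 18 ∣ t.

(⟹) This fails: take t = 18. Certainly 18 ∣ 18, but 10 ∤ 18.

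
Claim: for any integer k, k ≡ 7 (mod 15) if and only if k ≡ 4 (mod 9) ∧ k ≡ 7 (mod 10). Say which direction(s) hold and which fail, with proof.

(⇐) If k ≡ 4 (mod 9) and k ≡ 7 (mod 10), then by the Chinese remainder theorem k ≡ 67 (mod 90). Since 67 ≡ 7 (mod 15) and 15 ∣ 90, we get k ≡ 7 (mod 15).

(⇒) This fails: k = 37 gives 37 ≡ 7 (mod 15) but 37 ≡ 1 (mod 9), so the conjunction on the right does not hold.

Only the converse holds.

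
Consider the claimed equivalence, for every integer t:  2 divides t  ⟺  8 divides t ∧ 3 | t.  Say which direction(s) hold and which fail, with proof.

Only the converse holds.

Forward direction. This fails: take t = 2. Certainly 2 ∣ 2, but 8 ∤ 2.

Converse. Suppose 8 ∣ t and 3 ∣ t. Any common multiple of 8 and 3 is a multiple of their lcm; here gcd(8, 3) = 1, so lcm(8, 3) = 8·3 = 24, so 24 ∣ t. Since 2 ∣ 24, it follows that 2 ∣ t.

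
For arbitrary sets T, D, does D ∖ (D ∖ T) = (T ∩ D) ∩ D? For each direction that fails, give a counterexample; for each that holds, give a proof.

Both inclusions hold; the sets are equal.

(⊆) Let x ∈ D ∖ (D ∖ T). Then x ∈ T ∩ D, from which x ∈ (T ∩ D) ∩ D.

(⊇) Let x ∈ (T ∩ D) ∩ D. Then x ∈ T ∩ D, from which x ∈ D ∖ (D ∖ T).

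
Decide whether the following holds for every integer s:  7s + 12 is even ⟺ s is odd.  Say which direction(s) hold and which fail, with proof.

(⟹) This fails: s = 6 gives 7s + 12 = 54, which is even, but 6 is even, not odd.

(⟸) This also fails: s = 1 is odd, but 7s + 12 = 19 is odd, not even.

Neither direction holds.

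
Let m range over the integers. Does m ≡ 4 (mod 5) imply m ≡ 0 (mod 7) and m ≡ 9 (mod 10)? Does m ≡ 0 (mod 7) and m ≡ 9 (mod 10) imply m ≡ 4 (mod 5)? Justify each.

The forward direction fails; the converse holds.

(⇒) This fails: m = 64 gives 64 ≡ 4 (mod 5) but 64 ≡ 1 (mod 7), so the conjunction on the right does not hold.

(⇐) Conversely, if m ≡ 0 (mod 7) and m ≡ 9 (mod 10), then by the Chinese remainder theorem m ≡ 49 (mod 70). Since 49 ≡ 4 (mod 5) and 5 ∣ 70, we get m ≡ 4 (mod 5).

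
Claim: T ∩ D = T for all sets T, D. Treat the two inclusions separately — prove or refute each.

Only the forward inclusion holds.

(⟸) This inclusion fails. Take T = {1}, D = ∅; then 1 ∈ T but 1 ∉ T ∩ D.

(⟹) Let x ∈ T ∩ D. Then x ∈ T ∩ D, from which x ∈ T.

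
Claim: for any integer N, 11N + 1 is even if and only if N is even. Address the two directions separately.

(⟹) This fails: N = 5 gives 11N + 1 = 56, which is even, but 5 is odd, not even.

(⟸) This also fails: N = 0 is even, but 11N + 1 = 1 is odd, not even.

Neither direction holds.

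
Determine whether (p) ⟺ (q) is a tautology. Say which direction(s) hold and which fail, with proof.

(⇒) fails and (⇐) fails.

(→) This fails. Under q = F, p = T, the left side is true but the right side is false.

(←) This fails. Under q = T, p = F, the left side is false but the right side is true.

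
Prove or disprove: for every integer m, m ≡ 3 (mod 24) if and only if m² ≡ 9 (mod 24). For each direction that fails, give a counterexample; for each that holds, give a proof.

(⇒) holds; (⇐) fails.

Forward direction. Suppose m ≡ 3 (mod 24). Write m = 24j + 3. Then (24j + 3)² = 576j² + 144j + 9 = 24(24j² + 6j) + 9, so m² ≡ 9 (mod 24).

Converse. This fails: take m = 9. Then 9² = 81 ≡ 9 (mod 24), yet 9 ≡ 9 (mod 24), not 3.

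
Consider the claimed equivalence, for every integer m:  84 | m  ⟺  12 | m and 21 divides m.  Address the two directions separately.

Forward direction. If 84 ∣ m, write m = 84q. Since 84 = 7·12, m = 12·(7q), so 12 ∣ m; and since 84 = 4·21, m = 21·(4q), so 21 ∣ m.

Converse. Suppose 12 ∣ m and 21 ∣ m. Any common multiple of 12 and 21 is a multiple of their lcm; here lcm(12, 21) = 12·21/gcd(12, 21) = 252/3 = 84, so 84 ∣ m.

Both directions hold.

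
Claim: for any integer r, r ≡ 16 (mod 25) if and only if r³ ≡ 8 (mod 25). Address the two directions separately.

(⇒) fails and (⇐) fails.

Forward direction. This fails: take r = 16. Then 16 ≡ 16 (mod 25), but 16³ = 4096 ≡ 21 (mod 25), not 8.

Converse. This fails: take r = 2. Then 2³ = 8 ≡ 8 (mod 25), yet 2 ≡ 2 (mod 25), not 16.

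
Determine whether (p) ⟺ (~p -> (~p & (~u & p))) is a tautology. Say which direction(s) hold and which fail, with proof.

(←) Assume the antecedent. If p is true, p reduces to true regardless of the other variables. If p is false, the antecedent cannot hold. Either way p holds.

(→) Assume the antecedent. If p is true, ~p -> (~p & (~u & p)) reduces to true regardless of the other variables. If p is false, the antecedent cannot hold. Either way ~p -> (~p & (~u & p)) holds.

The biconditional holds.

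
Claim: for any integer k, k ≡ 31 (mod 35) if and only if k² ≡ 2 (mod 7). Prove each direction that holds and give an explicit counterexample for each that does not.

(→) Suppose k ≡ 31 (mod 35). Then k² ≡ 31² = 961 (mod 35), and since 7 ∣ 35, also k² ≡ 2 (mod 7).

(←) This fails: take k = 3. Then 3² = 9 ≡ 2 (mod 7), yet 3 ≡ 3 (mod 35), not 31.

Only the forward direction holds.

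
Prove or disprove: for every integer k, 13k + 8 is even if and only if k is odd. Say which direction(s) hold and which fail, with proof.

Forward direction. This fails: k = 2 gives 13k + 8 = 34, which is even, but 2 is even, not odd.

Converse. This also fails: k = 7 is odd, but 13k + 8 = 99 is odd, not even.

Both directions fail.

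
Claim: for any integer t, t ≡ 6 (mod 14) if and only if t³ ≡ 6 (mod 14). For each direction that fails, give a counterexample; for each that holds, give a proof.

Forward direction. Suppose t ≡ 6 (mod 14). Write t = 14j + 6. Then (14j + 6)³ = 2744j³ + 3528j² + 1512j + 216 = 14(196j³ + 252j² + 108j + 15) + 6, so t³ ≡ 6 (mod 14).

Converse. This fails: take t = 10. Then 10³ = 1000 ≡ 6 (mod 14), yet 10 ≡ 10 (mod 14), not 6.

Not equivalent: only (⇒) holds.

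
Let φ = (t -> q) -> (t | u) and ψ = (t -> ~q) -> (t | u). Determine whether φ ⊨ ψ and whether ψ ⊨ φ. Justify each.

(→) Assume the antecedent. If t is true, (t -> ~q) -> (t | u) reduces to true regardless of the other variables. If t is false, the antecedent forces (t = F, u = T, q = F) or (t = F, u = T, q = T), and (t -> ~q) -> (t | u) holds there. Either way (t -> ~q) -> (t | u) holds.

(←) Assume the antecedent. If t is true, (t -> q) -> (t | u) reduces to true regardless of the other variables. If t is false, the antecedent forces (t = F, u = T, q = F) or (t = F, u = T, q = T), and (t -> q) -> (t | u) holds there. Either way (t -> q) -> (t | u) holds.

The biconditional holds.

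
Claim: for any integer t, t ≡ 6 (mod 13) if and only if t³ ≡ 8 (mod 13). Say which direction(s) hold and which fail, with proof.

The forward direction holds; the converse fails.

(⟹) Suppose t ≡ 6 (mod 13). Write t = 13j + 6. Then (13j + 6)³ = 2197j³ + 3042j² + 1404j + 216 = 13(169j³ + 234j² + 108j + 16) + 8, so t³ ≡ 8 (mod 13).

(⟸) This fails: take t = 2. Then 2³ = 8 ≡ 8 (mod 13), yet 2 ≡ 2 (mod 13), not 6.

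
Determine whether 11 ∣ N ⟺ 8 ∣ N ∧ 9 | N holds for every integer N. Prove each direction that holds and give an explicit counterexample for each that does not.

(→) This fails: take N = 11. Certainly 11 ∣ 11, but 8 ∤ 11.

(←) This fails: take N = 72. Both 8 ∣ 72 and 9 ∣ 72, yet 72 is not a multiple of 11 (since 72 = 6·11 + 6), so 11 ∤ 72.

Neither direction holds.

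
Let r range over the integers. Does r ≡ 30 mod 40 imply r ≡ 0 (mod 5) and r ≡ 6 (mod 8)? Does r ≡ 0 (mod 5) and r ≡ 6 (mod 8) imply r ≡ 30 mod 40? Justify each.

Forward direction. Suppose r ≡ 30 (mod 40); write r = 40j + 30. Since 5 ∣ 40, reducing mod 5 gives r ≡ 30 ≡ 0 (mod 5); since 8 ∣ 40, reducing mod 8 gives r ≡ 30 ≡ 6 (mod 8).

Converse. If r ≡ 0 (mod 5) and r ≡ 6 (mod 8), then by the Chinese remainder theorem r ≡ 30 (mod 40). This is exactly r ≡ 30 (mod 40).

The biconditional holds.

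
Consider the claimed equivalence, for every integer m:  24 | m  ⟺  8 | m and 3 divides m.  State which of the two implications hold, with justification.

Both directions hold; the statement is true.

Converse. Suppose 8 ∣ m and 3 ∣ m. Any common multiple of 8 and 3 is a multiple of their lcm; here gcd(8, 3) = 1, so lcm(8, 3) = 8·3 = 24, so 24 ∣ m.

Forward direction. If 24 ∣ m, write m = 24q. Since 24 = 3·8, m = 8·(3q), so 8 ∣ m; and since 24 = 8·3, m = 3·(8q), so 3 ∣ m.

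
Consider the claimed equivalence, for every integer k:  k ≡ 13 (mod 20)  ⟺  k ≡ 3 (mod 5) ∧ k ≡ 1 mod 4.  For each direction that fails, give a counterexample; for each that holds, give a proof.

Both directions hold.

(→) Suppose k ≡ 13 (mod 20); write k = 20j + 13. Since 5 ∣ 20, reducing mod 5 gives k ≡ 13 ≡ 3 (mod 5); since 4 ∣ 20, reducing mod 4 gives k ≡ 13 ≡ 1 (mod 4).

(←) Conversely, if k ≡ 3 (mod 5) and k ≡ 1 (mod 4), then by the Chinese remainder theorem k ≡ 13 (mod 20). This is exactly k ≡ 13 (mod 20).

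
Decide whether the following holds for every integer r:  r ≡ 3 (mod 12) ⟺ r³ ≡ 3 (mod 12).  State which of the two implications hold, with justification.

(⇐) Suppose r³ ≡ 3 (mod 12). The only residue r in {0, …, 11} with r³ ≡ 3 (mod 12) is r = 3, so r ≡ 3 (mod 12).

(⇒) Suppose r ≡ 3 (mod 12). Write r = 12j + 3. Then (12j + 3)³ = 1728j³ + 1296j² + 324j + 27 = 12(144j³ + 108j² + 27j + 2) + 3, so r³ ≡ 3 (mod 12).

Both implications hold.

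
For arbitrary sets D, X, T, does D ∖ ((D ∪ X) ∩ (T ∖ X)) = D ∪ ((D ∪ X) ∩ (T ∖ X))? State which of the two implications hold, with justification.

The sets are not equal: only the forward inclusion holds.

Forward inclusion. Let x ∈ D ∖ ((D ∪ X) ∩ (T ∖ X)). Then either x ∈ D and x ∉ X, T; or x ∈ D ∩ X and x ∉ T; or x ∈ D ∩ X ∩ T. In each case x ∈ D ∪ ((D ∪ X) ∩ (T ∖ X)), so D ∖ ((D ∪ X) ∩ (T ∖ X)) ⊆ D ∪ ((D ∪ X) ∩ (T ∖ X)).

Reverse inclusion. This inclusion fails. Take D = {1}, X = ∅, T = {1}; then 1 ∈ D ∪ ((D ∪ X) ∩ (T ∖ X)) but 1 ∉ D ∖ ((D ∪ X) ∩ (T ∖ X)).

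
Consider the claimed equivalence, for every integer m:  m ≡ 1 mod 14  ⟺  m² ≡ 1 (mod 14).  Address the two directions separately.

[⇒] Suppose m ≡ 1 mod 14. Write m = 14j + 1. Then (14j + 1)² = 196j² + 28j + 1 = 14(14j² + 2j) + 1, so m² ≡ 1 (mod 14).

[⇐] This fails: take m = 13. Then 13² = 169 ≡ 1 (mod 14), yet 13 ≡ 13 (mod 14), not 1.

Only the forward direction holds.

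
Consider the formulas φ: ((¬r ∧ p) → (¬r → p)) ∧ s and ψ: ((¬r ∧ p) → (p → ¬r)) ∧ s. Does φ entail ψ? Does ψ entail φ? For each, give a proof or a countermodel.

Equivalent; both directions hold.

Forward direction. Assume the antecedent. If p is true, the antecedent forces (p = T, r = F, s = T) or (p = T, r = T, s = T), and ((¬r ∧ p) → (p → ¬r)) ∧ s holds there. If p is false, the antecedent forces (p = F, r = F, s = T) or (p = F, r = T, s = T), and ((¬r ∧ p) → (p → ¬r)) ∧ s holds there. Either way ((¬r ∧ p) → (p → ¬r)) ∧ s holds.

Converse. Assume the antecedent. If p is true, the antecedent forces (p = T, r = F, s = T) or (p = T, r = T, s = T), and ((¬r ∧ p) → (¬r → p)) ∧ s holds there. If p is false, the antecedent forces (p = F, r = F, s = T) or (p = F, r = T, s = T), and ((¬r ∧ p) → (¬r → p)) ∧ s holds there. Either way ((¬r ∧ p) → (¬r → p)) ∧ s holds.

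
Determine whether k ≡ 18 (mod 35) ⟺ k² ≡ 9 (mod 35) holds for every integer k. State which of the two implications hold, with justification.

(⟹) Suppose k ≡ 18 (mod 35). Write k = 35j + 18. Then (35j + 18)² = 1225j² + 1260j + 324 = 35(35j² + 36j + 9) + 9, so k² ≡ 9 (mod 35).

(⟸) This fails: take k = 3. Then 3² = 9 ≡ 9 (mod 35), yet 3 ≡ 3 (mod 35), not 18.

Only the forward implication holds.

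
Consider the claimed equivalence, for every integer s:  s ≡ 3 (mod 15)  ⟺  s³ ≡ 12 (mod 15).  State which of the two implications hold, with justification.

Both directions hold.

(⟸) Suppose s³ ≡ 12 (mod 15). The only residue r in {0, …, 14} with r³ ≡ 12 (mod 15) is r = 3, so s ≡ 3 (mod 15).

(⟹) Suppose s ≡ 3 (mod 15). Write s = 15j + 3. Then (15j + 3)³ = 3375j³ + 2025j² + 405j + 27 = 15(225j³ + 135j² + 27j + 1) + 12, so s³ ≡ 12 (mod 15).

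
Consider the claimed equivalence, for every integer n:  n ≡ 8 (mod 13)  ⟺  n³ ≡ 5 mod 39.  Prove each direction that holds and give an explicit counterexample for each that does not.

Both directions fail.

(⇒) This fails: take n = 21. Then 21 ≡ 8 (mod 13), but 21³ = 9261 ≡ 18 (mod 39), not 5.

(⇐) This fails: take n = 11. Then 11³ = 1331 ≡ 5 (mod 39), yet 11 ≡ 11 (mod 13), not 8.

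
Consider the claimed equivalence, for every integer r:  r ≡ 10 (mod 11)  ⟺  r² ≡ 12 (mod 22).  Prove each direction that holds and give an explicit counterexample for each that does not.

Neither direction holds.

[⇒] This fails: take r = 21. Then 21 ≡ 10 (mod 11), but 21² = 441 ≡ 1 (mod 22), not 12.

[⇐] This fails: take r = 12. Then 12² = 144 ≡ 12 (mod 22), yet 12 ≡ 1 (mod 11), not 10.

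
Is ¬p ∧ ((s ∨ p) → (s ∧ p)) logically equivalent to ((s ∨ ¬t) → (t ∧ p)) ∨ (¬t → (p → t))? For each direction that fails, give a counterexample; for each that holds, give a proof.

[⇒] Assume the antecedent. If s is true, the antecedent cannot hold. If s is false, the antecedent forces (s = F, p = F, t = F) or (s = F, p = F, t = T), and the consequent holds there. Either way the consequent holds.

[⇐] This fails. Under s = T, p = F, t = F, the left side is false but the right side is true.

(⇒) holds; (⇐) fails.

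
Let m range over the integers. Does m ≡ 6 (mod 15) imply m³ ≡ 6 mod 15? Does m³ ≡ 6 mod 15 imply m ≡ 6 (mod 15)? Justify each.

Both directions hold.

(⟹) Suppose m ≡ 6 (mod 15). Write m = 15j + 6. Then (15j + 6)³ = 3375j³ + 4050j² + 1620j + 216 = 15(225j³ + 270j² + 108j + 14) + 6, so m³ ≡ 6 (mod 15).

(⟸) Conversely, suppose m³ ≡ 6 (mod 15). The only residue r in {0, …, 14} with r³ ≡ 6 (mod 15) is r = 6, so m ≡ 6 (mod 15).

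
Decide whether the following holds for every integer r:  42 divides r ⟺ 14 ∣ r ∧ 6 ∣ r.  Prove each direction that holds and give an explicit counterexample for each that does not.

[⇒] If 42 ∣ r, write r = 42q. Since 42 = 3·14, r = 14·(3q), so 14 ∣ r; and since 42 = 7·6, r = 6·(7q), so 6 ∣ r.

[⇐] Suppose 14 ∣ r and 6 ∣ r. Any common multiple of 14 and 6 is a multiple of their lcm; here lcm(14, 6) = 14·6/gcd(14, 6) = 84/2 = 42, so 42 ∣ r.

Equivalent; both directions hold.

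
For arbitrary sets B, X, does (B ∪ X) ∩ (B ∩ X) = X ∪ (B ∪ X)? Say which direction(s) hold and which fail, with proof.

The sets are not equal: only the forward inclusion holds.

(⟹) Let x ∈ (B ∪ X) ∩ (B ∩ X). Then x ∈ B ∩ X, from which x ∈ X ∪ (B ∪ X).

(⟸) This inclusion fails. Take B = {1}, X = ∅; then 1 ∈ X ∪ (B ∪ X) but 1 ∉ (B ∪ X) ∩ (B ∩ X).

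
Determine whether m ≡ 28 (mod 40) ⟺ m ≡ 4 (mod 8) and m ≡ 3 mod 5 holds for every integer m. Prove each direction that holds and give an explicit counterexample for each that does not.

[⇐] If m ≡ 4 (mod 8) and m ≡ 3 (mod 5), then by the Chinese remainder theorem m ≡ 28 (mod 40). This is exactly m ≡ 28 (mod 40).

[⇒] Suppose m ≡ 28 (mod 40); write m = 40j + 28. Since 8 ∣ 40, reducing mod 8 gives m ≡ 28 ≡ 4 (mod 8); since 5 ∣ 40, reducing mod 5 gives m ≡ 28 ≡ 3 (mod 5).

Both directions hold.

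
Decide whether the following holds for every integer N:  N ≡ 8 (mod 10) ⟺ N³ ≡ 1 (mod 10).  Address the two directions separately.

[⇒] This fails: take N = 8. Then 8 ≡ 8 (mod 10), but 8³ = 512 ≡ 2 (mod 10), not 1.

[⇐] This fails: take N = 1. Then 1³ = 1 ≡ 1 (mod 10), yet 1 ≡ 1 (mod 10), not 8.

Both directions fail.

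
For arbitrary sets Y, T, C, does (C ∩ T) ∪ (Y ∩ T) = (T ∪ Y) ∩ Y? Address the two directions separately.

Forward inclusion. This inclusion fails. Take Y = ∅, T = {1}, C = {1}; then 1 ∈ (C ∩ T) ∪ (Y ∩ T) but 1 ∉ (T ∪ Y) ∩ Y.

Reverse inclusion. This inclusion fails. Take Y = {1}, T = ∅, C = ∅; then 1 ∈ (T ∪ Y) ∩ Y but 1 ∉ (C ∩ T) ∪ (Y ∩ T).

Both inclusions fail.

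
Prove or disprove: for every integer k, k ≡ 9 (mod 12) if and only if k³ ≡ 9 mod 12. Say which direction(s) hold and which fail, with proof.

Both implications hold.

(⟸) Suppose k³ ≡ 9 (mod 12). The only residue r in {0, …, 11} with r³ ≡ 9 (mod 12) is r = 9, so k ≡ 9 (mod 12).

(⟹) Suppose k ≡ 9 (mod 12). Write k = 12j + 9. Then (12j + 9)³ = 1728j³ + 3888j² + 2916j + 729 = 12(144j³ + 324j² + 243j + 60) + 9, so k³ ≡ 9 (mod 12).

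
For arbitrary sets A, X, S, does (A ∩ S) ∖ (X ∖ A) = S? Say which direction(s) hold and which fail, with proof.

Forward inclusion. Let x ∈ (A ∩ S) ∖ (X ∖ A). Then either x ∈ A ∩ S and x ∉ X; or x ∈ A ∩ X ∩ S. In each case x ∈ S, so (A ∩ S) ∖ (X ∖ A) ⊆ S.

Reverse inclusion. This inclusion fails. Take A = ∅, X = ∅, S = {1}; then 1 ∈ S but 1 ∉ (A ∩ S) ∖ (X ∖ A).

Only the forward inclusion holds.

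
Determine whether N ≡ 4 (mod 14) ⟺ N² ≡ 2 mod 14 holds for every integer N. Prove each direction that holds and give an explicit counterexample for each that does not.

Not equivalent: only (⇒) holds.

(⇒) Suppose N ≡ 4 (mod 14). Write N = 14j + 4. Then (14j + 4)² = 196j² + 112j + 16 = 14(14j² + 8j + 1) + 2, so N² ≡ 2 (mod 14).

(⇐) This fails: take N = 10. Then 10² = 100 ≡ 2 (mod 14), yet 10 ≡ 10 (mod 14), not 4.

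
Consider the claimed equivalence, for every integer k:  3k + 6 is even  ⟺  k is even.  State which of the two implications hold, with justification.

The biconditional holds.

(⟹) Suppose 3k + 6 is even. Since 3 is odd, 3k and k have the same parity, so 3k + 6 ≡ k + 6 (mod 2). As 6 is even, 3k + 6 is even exactly when k is even. Thus k is even.

(⟸) Conversely, suppose k is even; write k = 2j. Then 3k + 6 = 3·(2j) + 6 = 2·3j + 6, which is even.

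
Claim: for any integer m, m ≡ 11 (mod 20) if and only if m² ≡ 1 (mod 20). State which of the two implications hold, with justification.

(⇒) Suppose m ≡ 11 (mod 20). Write m = 20j + 11. Then (20j + 11)² = 400j² + 440j + 121 = 20(20j² + 22j + 6) + 1, so m² ≡ 1 (mod 20).

(⇐) This fails: take m = 1. Then 1² = 1 ≡ 1 (mod 20), yet 1 ≡ 1 (mod 20), not 11.

Only the forward implication holds.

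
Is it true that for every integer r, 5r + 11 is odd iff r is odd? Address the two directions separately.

Neither direction holds.

(→) This fails: r = 2 gives 5r + 11 = 21, which is odd, but 2 is even, not odd.

(←) This also fails: r = 3 is odd, but 5r + 11 = 26 is even, not odd.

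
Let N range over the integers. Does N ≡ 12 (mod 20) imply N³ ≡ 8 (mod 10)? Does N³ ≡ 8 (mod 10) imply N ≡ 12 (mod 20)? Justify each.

Only the forward direction holds.

Converse. This fails: take N = 2. Then 2³ = 8 ≡ 8 (mod 10), yet 2 ≡ 2 (mod 20), not 12.

Forward direction. Suppose N ≡ 12 (mod 20). Then N³ ≡ 12³ = 1728 (mod 20), and since 10 ∣ 20, also N³ ≡ 8 (mod 10).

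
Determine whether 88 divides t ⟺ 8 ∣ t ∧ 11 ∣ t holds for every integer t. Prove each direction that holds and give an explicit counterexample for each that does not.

(→) If 88 ∣ t, write t = 88q. Since 88 = 11·8, t = 8·(11q), so 8 ∣ t; and since 88 = 8·11, t = 11·(8q), so 11 ∣ t.

(←) Suppose 8 ∣ t and 11 ∣ t. Any common multiple of 8 and 11 is a multiple of their lcm; here gcd(8, 11) = 1, so lcm(8, 11) = 8·11 = 88, so 88 ∣ t.

The biconditional holds.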